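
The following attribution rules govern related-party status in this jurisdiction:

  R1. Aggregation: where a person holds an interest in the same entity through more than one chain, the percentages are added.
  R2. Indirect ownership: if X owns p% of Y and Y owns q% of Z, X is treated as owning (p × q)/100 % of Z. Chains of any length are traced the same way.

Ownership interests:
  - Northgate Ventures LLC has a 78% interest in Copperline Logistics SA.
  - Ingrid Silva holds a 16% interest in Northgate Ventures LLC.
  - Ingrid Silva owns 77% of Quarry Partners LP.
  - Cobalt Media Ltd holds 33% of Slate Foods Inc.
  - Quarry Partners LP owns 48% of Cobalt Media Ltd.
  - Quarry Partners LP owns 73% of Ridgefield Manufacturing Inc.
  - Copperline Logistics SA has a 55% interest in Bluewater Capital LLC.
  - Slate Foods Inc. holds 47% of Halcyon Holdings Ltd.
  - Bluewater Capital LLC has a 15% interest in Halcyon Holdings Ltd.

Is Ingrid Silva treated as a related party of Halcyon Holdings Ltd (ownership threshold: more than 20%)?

No

Chain via Northgate Ventures LLC → Copperline Logistics SA → Bluewater Capital LLC (R2): 16% × 78% × 55% × 15% = 1.0296% of Halcyon Holdings Ltd.
Chain via Quarry Partners LP → Cobalt Media Ltd → Slate Foods Inc. (R2): 77% × 48% × 33% × 47% = 5.732496% of Halcyon Holdings Ltd.
Aggregating (R1): 1.0296% + 5.732496% = 6.762096%.
6.762096% does not exceed the 20% threshold, so Ingrid is not a related party to Halcyon Holdings Ltd.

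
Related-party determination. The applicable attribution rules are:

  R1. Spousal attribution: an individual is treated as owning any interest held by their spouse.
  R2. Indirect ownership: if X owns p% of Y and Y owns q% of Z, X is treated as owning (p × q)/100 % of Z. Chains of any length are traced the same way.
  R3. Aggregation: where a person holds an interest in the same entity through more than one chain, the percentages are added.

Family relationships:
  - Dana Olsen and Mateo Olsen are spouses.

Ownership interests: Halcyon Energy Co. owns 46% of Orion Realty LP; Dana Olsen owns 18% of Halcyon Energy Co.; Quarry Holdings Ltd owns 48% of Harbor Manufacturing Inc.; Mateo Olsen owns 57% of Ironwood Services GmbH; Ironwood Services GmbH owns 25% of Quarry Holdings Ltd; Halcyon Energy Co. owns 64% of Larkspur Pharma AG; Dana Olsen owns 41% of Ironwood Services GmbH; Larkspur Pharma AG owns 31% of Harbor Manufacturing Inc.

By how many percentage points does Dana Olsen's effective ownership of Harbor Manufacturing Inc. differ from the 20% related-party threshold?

4.6688

By spousal attribution (R1), Dana Olsen is treated as also owning Mateo Olsen's interest in Ironwood Services GmbH, giving 41% + 57% = 98%.
Chain via Ironwood Services GmbH → Quarry Holdings Ltd (R2): 98% × 25% × 48% = 11.76% of Harbor Manufacturing Inc.
Chain via Halcyon Energy Co. → Larkspur Pharma AG (R2): 18% × 64% × 31% = 3.5712% of Harbor Manufacturing Inc.
Aggregating (R3): 11.76% + 3.5712% = 15.3312%.
15.3312% falls short of the 20% threshold by 4.6688 percentage points.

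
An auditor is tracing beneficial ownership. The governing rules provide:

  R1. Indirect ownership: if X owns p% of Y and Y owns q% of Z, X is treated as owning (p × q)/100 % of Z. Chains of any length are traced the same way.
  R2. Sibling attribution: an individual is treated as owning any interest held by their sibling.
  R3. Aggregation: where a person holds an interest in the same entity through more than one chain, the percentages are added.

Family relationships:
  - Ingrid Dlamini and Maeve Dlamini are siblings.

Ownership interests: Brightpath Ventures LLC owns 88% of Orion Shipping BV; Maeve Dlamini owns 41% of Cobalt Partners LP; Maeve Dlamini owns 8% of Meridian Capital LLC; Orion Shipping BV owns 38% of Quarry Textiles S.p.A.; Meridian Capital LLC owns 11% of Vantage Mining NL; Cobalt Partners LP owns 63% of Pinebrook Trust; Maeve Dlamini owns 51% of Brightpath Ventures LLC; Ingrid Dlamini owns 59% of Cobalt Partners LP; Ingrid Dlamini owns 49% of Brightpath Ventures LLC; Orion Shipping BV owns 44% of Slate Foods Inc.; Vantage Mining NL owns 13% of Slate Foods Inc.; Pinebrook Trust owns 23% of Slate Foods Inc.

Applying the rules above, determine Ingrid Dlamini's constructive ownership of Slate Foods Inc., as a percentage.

By sibling attribution (R2), Ingrid Dlamini is treated as also owning Maeve Dlamini's interest in Cobalt Partners LP, giving 59% + 41% = 100%.
By sibling attribution (R2), Ingrid Dlamini is treated as also owning Maeve Dlamini's interest in Brightpath Ventures LLC, giving 49% + 51% = 100%.
By sibling attribution (R2), Ingrid Dlamini is treated as owning Maeve Dlamini's 8% interest in Meridian Capital LLC.
Chain via Cobalt Partners LP → Pinebrook Trust (R1): 100% × 63% × 23% = 14.49% of Slate Foods Inc.
Chain via Brightpath Ventures LLC → Orion Shipping BV (R1): 100% × 88% × 44% = 38.72% of Slate Foods Inc.
Chain via Meridian Capital LLC → Vantage Mining NL (R1): 8% × 11% × 13% = 0.1144% of Slate Foods Inc.
Aggregating (R3): 14.49% + 38.72% + 0.1144% = 53.3244%.

53.3244%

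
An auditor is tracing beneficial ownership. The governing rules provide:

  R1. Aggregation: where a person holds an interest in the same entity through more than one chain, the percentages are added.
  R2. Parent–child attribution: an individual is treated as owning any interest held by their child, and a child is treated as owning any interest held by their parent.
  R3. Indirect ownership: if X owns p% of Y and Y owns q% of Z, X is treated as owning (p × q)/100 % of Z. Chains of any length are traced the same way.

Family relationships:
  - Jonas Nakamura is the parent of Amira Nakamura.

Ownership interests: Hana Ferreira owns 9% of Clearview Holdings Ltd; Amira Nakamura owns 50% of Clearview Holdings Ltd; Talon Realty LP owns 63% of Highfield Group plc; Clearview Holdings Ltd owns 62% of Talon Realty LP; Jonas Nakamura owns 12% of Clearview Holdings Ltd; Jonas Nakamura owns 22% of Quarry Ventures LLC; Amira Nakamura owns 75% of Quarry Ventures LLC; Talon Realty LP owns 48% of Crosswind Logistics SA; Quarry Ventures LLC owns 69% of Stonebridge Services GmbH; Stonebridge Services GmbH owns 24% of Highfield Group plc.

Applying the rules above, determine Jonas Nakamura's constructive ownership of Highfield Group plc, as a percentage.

40.2804%

By parent–child attribution (R2), Jonas Nakamura is treated as also owning Amira Nakamura's interest in Clearview Holdings Ltd, giving 12% + 50% = 62%.
By parent–child attribution (R2), Jonas Nakamura is treated as also owning Amira Nakamura's interest in Quarry Ventures LLC, giving 22% + 75% = 97%.
Chain via Clearview Holdings Ltd → Talon Realty LP (R3): 62% × 62% × 63% = 24.2172% of Highfield Group plc.
Chain via Quarry Ventures LLC → Stonebridge Services GmbH (R3): 97% × 69% × 24% = 16.0632% of Highfield Group plc.
Aggregating (R1): 24.2172% + 16.0632% = 40.2804%.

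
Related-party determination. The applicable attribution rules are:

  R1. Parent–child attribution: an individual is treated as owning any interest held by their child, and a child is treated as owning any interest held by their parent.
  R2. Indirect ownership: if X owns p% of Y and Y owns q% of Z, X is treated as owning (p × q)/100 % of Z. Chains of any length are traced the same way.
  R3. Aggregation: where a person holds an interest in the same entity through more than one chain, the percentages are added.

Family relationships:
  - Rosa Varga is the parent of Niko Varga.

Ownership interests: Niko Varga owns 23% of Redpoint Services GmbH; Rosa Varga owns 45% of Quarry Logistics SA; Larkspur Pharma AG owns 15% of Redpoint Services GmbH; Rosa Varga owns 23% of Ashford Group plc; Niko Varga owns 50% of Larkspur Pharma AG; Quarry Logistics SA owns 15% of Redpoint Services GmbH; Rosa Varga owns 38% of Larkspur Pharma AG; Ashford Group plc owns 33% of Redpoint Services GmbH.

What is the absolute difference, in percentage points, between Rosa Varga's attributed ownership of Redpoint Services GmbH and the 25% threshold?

25.54

By parent–child attribution (R1), Rosa Varga is treated as also owning Niko Varga's interest in Larkspur Pharma AG, giving 38% + 50% = 88%.
By parent–child attribution (R1), Rosa Varga is treated as owning Niko Varga's 23% interest in Redpoint Services GmbH.
Chain via Ashford Group plc (R2): 23% × 33% = 7.59% of Redpoint Services GmbH.
Chain via Quarry Logistics SA (R2): 45% × 15% = 6.75% of Redpoint Services GmbH.
Chain via Larkspur Pharma AG (R2): 88% × 15% = 13.2% of Redpoint Services GmbH.
Direct interest in Redpoint Services GmbH: 23%.
Aggregating (R3): 7.59% + 6.75% + 13.2% + 23% = 50.54%.
50.54% exceeds the 25% threshold by 25.54 percentage points.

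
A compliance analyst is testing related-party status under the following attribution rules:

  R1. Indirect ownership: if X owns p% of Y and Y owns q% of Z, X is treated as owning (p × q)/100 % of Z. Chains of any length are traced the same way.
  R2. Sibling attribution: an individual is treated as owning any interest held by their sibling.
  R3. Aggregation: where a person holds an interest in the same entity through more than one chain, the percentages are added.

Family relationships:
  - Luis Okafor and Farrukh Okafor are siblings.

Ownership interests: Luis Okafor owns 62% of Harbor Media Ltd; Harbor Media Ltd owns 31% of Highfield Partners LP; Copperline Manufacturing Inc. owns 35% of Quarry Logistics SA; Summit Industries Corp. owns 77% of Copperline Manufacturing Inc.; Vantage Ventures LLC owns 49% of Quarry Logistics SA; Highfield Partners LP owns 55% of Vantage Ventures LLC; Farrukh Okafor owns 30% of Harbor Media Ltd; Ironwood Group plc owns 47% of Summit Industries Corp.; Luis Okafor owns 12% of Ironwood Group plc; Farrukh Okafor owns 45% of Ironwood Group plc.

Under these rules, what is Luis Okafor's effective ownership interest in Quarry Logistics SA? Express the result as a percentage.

14.906045%

By sibling attribution (R2), Luis Okafor is treated as also owning Farrukh Okafor's interest in Ironwood Group plc, giving 12% + 45% = 57%.
By sibling attribution (R2), Luis Okafor is treated as also owning Farrukh Okafor's interest in Harbor Media Ltd, giving 62% + 30% = 92%.
Chain via Ironwood Group plc → Summit Industries Corp. → Copperline Manufacturing Inc. (R1): 57% × 47% × 77% × 35% = 7.219905% of Quarry Logistics SA.
Chain via Harbor Media Ltd → Highfield Partners LP → Vantage Ventures LLC (R1): 92% × 31% × 55% × 49% = 7.68614% of Quarry Logistics SA.
Aggregating (R3): 7.219905% + 7.68614% = 14.906045%.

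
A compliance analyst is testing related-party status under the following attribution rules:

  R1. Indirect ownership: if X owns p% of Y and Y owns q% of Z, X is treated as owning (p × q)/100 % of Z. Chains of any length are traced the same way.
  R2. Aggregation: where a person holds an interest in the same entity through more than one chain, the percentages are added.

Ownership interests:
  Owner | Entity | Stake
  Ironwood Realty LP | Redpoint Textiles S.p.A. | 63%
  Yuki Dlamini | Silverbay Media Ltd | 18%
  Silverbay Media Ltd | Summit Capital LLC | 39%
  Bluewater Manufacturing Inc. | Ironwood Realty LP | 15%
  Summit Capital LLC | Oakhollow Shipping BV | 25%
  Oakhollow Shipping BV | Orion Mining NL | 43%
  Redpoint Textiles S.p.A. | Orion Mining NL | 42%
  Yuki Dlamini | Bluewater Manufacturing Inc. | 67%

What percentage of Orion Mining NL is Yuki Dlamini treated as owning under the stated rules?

3.41388%

Chain via Bluewater Manufacturing Inc. → Ironwood Realty LP → Redpoint Textiles S.p.A. (R1): 67% × 15% × 63% × 42% = 2.65923% of Orion Mining NL.
Chain via Silverbay Media Ltd → Summit Capital LLC → Oakhollow Shipping BV (R1): 18% × 39% × 25% × 43% = 0.75465% of Orion Mining NL.
Aggregating (R2): 2.65923% + 0.75465% = 3.41388%.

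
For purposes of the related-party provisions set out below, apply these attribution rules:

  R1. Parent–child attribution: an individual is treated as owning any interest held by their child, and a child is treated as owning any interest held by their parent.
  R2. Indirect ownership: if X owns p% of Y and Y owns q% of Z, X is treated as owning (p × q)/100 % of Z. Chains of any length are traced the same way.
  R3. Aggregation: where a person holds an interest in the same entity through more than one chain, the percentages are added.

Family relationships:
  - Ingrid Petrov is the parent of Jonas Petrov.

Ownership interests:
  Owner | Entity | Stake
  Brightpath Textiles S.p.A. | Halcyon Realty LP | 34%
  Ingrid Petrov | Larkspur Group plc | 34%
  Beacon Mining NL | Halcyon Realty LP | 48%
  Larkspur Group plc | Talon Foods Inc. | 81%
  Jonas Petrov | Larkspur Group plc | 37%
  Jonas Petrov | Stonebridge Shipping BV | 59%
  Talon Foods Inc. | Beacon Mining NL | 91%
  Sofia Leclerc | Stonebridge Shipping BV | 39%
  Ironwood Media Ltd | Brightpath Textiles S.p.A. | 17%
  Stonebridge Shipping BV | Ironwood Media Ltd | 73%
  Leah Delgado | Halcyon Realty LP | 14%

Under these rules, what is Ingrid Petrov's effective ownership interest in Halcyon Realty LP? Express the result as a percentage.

By parent–child attribution (R1), Ingrid Petrov is treated as also owning Jonas Petrov's interest in Larkspur Group plc, giving 34% + 37% = 71%.
By parent–child attribution (R1), Ingrid Petrov is treated as owning Jonas Petrov's 59% interest in Stonebridge Shipping BV.
Chain via Larkspur Group plc → Talon Foods Inc. → Beacon Mining NL (R2): 71% × 81% × 91% × 48% = 25.120368% of Halcyon Realty LP.
Chain via Stonebridge Shipping BV → Ironwood Media Ltd → Brightpath Textiles S.p.A. (R2): 59% × 73% × 17% × 34% = 2.489446% of Halcyon Realty LP.
Aggregating (R3): 25.120368% + 2.489446% = 27.609814%.

27.609814%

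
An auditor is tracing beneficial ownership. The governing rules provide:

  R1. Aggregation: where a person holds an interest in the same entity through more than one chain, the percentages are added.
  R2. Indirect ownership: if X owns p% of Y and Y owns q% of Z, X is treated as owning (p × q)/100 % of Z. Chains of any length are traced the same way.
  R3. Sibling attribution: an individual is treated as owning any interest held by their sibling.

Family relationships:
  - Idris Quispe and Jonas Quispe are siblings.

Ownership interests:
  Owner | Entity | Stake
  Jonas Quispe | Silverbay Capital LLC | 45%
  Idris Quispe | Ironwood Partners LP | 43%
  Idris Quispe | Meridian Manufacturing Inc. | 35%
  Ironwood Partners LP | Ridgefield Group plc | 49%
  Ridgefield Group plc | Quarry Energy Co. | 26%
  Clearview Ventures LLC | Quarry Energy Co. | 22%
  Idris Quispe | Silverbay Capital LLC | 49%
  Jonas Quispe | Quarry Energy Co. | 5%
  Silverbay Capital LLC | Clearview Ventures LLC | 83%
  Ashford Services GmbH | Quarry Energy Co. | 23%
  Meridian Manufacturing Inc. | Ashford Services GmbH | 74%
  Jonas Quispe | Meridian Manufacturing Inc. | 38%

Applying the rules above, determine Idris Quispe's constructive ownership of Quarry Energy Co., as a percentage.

40.0672%

By sibling attribution (R3), Idris Quispe is treated as also owning Jonas Quispe's interest in Meridian Manufacturing Inc, giving 35% + 38% = 73%.
By sibling attribution (R3), Idris Quispe is treated as also owning Jonas Quispe's interest in Silverbay Capital LLC, giving 49% + 45% = 94%.
By sibling attribution (R3), Idris Quispe is treated as owning Jonas Quispe's 5% interest in Quarry Energy Co.
Chain via Meridian Manufacturing Inc. → Ashford Services GmbH (R2): 73% × 74% × 23% = 12.4246% of Quarry Energy Co.
Chain via Silverbay Capital LLC → Clearview Ventures LLC (R2): 94% × 83% × 22% = 17.1644% of Quarry Energy Co.
Chain via Ironwood Partners LP → Ridgefield Group plc (R2): 43% × 49% × 26% = 5.4782% of Quarry Energy Co.
Direct interest in Quarry Energy Co: 5%.
Aggregating (R1): 12.4246% + 17.1644% + 5.4782% + 5% = 40.0672%.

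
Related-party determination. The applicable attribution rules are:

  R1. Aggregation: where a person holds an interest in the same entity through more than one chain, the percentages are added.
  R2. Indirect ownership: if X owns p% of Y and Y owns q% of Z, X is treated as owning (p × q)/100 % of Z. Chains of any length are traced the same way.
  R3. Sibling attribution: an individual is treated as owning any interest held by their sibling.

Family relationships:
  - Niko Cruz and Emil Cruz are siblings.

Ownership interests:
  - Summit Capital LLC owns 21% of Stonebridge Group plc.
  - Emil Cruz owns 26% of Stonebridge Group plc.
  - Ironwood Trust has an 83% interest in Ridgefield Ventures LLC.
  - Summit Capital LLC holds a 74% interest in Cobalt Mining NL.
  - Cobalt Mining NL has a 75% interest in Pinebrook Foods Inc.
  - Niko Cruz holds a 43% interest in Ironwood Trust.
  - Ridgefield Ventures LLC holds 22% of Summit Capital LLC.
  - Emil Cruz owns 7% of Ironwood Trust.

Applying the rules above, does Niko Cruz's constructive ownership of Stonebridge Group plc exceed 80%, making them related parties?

No

By sibling attribution (R3), Niko Cruz is treated as also owning Emil Cruz's interest in Ironwood Trust, giving 43% + 7% = 50%.
By sibling attribution (R3), Niko Cruz is treated as owning Emil Cruz's 26% interest in Stonebridge Group plc.
Chain via Ironwood Trust → Ridgefield Ventures LLC → Summit Capital LLC (R2): 50% × 83% × 22% × 21% = 1.9173% of Stonebridge Group plc.
Direct interest in Stonebridge Group plc: 26%.
Aggregating (R1): 1.9173% + 26% = 27.9173%.
27.9173% does not exceed the 80% threshold, so Niko is not a related party to Stonebridge Group plc.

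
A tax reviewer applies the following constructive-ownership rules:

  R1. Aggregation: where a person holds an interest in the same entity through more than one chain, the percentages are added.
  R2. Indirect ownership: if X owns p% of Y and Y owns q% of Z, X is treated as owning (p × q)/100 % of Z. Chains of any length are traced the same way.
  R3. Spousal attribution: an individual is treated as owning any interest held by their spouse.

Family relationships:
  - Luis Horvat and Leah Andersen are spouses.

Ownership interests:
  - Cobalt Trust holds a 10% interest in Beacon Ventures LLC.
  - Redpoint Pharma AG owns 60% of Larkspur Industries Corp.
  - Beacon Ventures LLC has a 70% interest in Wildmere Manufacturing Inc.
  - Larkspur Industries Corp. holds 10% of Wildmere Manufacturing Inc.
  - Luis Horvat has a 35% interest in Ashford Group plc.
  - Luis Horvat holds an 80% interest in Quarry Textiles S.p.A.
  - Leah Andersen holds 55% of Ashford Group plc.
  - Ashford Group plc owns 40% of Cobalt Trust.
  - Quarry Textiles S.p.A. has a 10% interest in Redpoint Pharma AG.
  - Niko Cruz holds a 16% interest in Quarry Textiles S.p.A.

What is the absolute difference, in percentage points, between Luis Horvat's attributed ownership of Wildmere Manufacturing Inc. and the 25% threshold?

By spousal attribution (R3), Luis Horvat is treated as also owning Leah Andersen's interest in Ashford Group plc, giving 35% + 55% = 90%.
Chain via Quarry Textiles S.p.A. → Redpoint Pharma AG → Larkspur Industries Corp. (R2): 80% × 10% × 60% × 10% = 0.48% of Wildmere Manufacturing Inc.
Chain via Ashford Group plc → Cobalt Trust → Beacon Ventures LLC (R2): 90% × 40% × 10% × 70% = 2.52% of Wildmere Manufacturing Inc.
Aggregating (R1): 0.48% + 2.52% = 3%.
3% falls short of the 25% threshold by 22 percentage points.

22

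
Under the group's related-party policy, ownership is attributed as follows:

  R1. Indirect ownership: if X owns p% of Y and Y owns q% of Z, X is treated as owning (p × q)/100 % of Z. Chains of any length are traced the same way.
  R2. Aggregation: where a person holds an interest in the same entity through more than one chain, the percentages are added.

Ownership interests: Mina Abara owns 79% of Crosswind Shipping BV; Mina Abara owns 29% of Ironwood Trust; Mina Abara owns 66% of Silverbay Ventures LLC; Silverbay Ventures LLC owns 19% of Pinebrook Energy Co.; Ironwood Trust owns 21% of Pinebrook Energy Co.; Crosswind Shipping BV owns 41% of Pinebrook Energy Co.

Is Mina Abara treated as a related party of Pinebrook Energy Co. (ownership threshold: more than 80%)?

No

Chain via Silverbay Ventures LLC (R1): 66% × 19% = 12.54% of Pinebrook Energy Co.
Chain via Crosswind Shipping BV (R1): 79% × 41% = 32.39% of Pinebrook Energy Co.
Chain via Ironwood Trust (R1): 29% × 21% = 6.09% of Pinebrook Energy Co.
Aggregating (R2): 12.54% + 32.39% + 6.09% = 51.02%.
51.02% does not exceed the 80% threshold, so Mina is not a related party to Pinebrook Energy Co.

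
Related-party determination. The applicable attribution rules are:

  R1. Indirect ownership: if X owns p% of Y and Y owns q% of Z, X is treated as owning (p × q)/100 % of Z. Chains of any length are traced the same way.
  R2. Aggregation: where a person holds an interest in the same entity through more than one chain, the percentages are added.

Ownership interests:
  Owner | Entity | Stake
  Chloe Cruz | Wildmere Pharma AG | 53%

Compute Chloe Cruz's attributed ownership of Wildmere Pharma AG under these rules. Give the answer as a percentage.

53%

Direct interest in Wildmere Pharma AG: 53%.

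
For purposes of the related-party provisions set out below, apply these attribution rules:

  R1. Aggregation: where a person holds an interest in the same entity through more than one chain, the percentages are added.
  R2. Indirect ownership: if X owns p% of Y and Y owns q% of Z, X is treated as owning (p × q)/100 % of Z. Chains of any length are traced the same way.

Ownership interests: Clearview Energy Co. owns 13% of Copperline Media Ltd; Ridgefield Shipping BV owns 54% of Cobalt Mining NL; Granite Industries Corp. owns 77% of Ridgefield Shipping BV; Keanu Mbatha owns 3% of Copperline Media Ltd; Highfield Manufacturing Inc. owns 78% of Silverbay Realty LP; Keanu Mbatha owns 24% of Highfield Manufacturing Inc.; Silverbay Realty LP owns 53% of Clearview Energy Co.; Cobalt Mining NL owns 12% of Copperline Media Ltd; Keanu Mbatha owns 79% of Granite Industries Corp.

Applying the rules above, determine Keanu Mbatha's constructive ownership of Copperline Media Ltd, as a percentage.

Chain via Granite Industries Corp. → Ridgefield Shipping BV → Cobalt Mining NL (R2): 79% × 77% × 54% × 12% = 3.941784% of Copperline Media Ltd.
Chain via Highfield Manufacturing Inc. → Silverbay Realty LP → Clearview Energy Co. (R2): 24% × 78% × 53% × 13% = 1.289808% of Copperline Media Ltd.
Direct interest in Copperline Media Ltd: 3%.
Aggregating (R1): 3.941784% + 1.289808% + 3% = 8.231592%.

8.231592%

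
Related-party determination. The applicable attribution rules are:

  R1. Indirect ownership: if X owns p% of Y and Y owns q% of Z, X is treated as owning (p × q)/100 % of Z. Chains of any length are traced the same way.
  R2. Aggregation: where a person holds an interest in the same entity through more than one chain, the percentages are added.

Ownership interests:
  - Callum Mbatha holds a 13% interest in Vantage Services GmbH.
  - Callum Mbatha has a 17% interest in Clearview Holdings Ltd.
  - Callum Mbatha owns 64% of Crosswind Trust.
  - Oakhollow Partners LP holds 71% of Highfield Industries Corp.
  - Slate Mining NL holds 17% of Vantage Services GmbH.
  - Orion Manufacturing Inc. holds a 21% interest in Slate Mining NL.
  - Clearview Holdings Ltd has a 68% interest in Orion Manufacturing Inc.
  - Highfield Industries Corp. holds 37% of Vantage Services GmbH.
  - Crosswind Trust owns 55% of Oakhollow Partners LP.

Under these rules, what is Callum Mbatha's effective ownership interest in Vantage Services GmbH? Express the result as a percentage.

Chain via Crosswind Trust → Oakhollow Partners LP → Highfield Industries Corp. (R1): 64% × 55% × 71% × 37% = 9.24704% of Vantage Services GmbH.
Chain via Clearview Holdings Ltd → Orion Manufacturing Inc. → Slate Mining NL (R1): 17% × 68% × 21% × 17% = 0.412692% of Vantage Services GmbH.
Direct interest in Vantage Services GmbH: 13%.
Aggregating (R2): 9.24704% + 0.412692% + 13% = 22.659732%.

22.659732%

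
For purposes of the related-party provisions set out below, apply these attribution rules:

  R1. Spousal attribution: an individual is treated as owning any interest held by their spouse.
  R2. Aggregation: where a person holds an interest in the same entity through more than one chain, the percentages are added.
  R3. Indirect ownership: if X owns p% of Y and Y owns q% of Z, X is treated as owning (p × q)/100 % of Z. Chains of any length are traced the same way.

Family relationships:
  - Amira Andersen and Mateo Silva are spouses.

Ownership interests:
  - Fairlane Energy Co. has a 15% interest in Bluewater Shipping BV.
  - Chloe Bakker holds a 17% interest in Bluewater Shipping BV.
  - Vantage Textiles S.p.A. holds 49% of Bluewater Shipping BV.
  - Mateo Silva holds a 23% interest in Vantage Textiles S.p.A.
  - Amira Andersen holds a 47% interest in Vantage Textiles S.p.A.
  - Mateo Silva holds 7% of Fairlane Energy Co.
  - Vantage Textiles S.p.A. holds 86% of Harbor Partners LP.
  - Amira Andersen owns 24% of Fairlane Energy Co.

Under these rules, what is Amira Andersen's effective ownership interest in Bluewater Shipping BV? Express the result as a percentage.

38.95%

By spousal attribution (R1), Amira Andersen is treated as also owning Mateo Silva's interest in Vantage Textiles S.p.A, giving 47% + 23% = 70%.
By spousal attribution (R1), Amira Andersen is treated as also owning Mateo Silva's interest in Fairlane Energy Co, giving 24% + 7% = 31%.
Chain via Vantage Textiles S.p.A. (R3): 70% × 49% = 34.3% of Bluewater Shipping BV.
Chain via Fairlane Energy Co. (R3): 31% × 15% = 4.65% of Bluewater Shipping BV.
Aggregating (R2): 34.3% + 4.65% = 38.95%.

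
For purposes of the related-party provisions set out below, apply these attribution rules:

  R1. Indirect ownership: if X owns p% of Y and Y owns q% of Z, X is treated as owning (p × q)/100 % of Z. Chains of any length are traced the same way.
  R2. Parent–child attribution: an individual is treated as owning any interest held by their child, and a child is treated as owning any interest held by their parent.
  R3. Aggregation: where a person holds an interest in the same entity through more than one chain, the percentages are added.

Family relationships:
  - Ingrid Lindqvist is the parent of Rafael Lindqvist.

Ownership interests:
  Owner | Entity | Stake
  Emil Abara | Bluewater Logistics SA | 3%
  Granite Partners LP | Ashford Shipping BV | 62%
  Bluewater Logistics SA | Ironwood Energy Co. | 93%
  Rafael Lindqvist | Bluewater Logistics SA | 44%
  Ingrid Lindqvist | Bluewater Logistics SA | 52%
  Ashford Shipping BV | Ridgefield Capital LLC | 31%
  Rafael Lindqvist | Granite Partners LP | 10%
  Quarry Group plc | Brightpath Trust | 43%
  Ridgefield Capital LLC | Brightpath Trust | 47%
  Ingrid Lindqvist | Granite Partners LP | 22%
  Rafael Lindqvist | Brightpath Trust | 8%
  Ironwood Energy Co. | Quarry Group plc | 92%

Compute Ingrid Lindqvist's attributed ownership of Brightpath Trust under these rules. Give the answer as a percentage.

46.209856%

By parent–child attribution (R2), Ingrid Lindqvist is treated as also owning Rafael Lindqvist's interest in Bluewater Logistics SA, giving 52% + 44% = 96%.
By parent–child attribution (R2), Ingrid Lindqvist is treated as also owning Rafael Lindqvist's interest in Granite Partners LP, giving 22% + 10% = 32%.
By parent–child attribution (R2), Ingrid Lindqvist is treated as owning Rafael Lindqvist's 8% interest in Brightpath Trust.
Chain via Bluewater Logistics SA → Ironwood Energy Co. → Quarry Group plc (R1): 96% × 93% × 92% × 43% = 35.319168% of Brightpath Trust.
Chain via Granite Partners LP → Ashford Shipping BV → Ridgefield Capital LLC (R1): 32% × 62% × 31% × 47% = 2.890688% of Brightpath Trust.
Direct interest in Brightpath Trust: 8%.
Aggregating (R3): 35.319168% + 2.890688% + 8% = 46.209856%.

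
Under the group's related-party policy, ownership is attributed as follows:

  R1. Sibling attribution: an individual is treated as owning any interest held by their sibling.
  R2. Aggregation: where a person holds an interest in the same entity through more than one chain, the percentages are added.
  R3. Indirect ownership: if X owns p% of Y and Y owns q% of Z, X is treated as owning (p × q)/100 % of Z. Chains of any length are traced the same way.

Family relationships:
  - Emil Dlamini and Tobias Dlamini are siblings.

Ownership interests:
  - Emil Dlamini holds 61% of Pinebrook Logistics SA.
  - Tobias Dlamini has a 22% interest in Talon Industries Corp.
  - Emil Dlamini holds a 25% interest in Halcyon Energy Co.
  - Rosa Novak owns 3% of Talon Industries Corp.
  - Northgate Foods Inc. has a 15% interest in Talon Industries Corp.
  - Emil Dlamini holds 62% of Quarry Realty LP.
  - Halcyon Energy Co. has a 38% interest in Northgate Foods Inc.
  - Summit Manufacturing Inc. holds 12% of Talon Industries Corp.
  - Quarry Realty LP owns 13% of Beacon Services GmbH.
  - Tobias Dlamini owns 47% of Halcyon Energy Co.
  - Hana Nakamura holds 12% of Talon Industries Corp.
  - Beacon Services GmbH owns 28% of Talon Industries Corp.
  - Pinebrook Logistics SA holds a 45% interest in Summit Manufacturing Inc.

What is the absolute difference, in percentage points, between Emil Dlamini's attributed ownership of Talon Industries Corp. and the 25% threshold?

6.6548

By sibling attribution (R1), Emil Dlamini is treated as also owning Tobias Dlamini's interest in Halcyon Energy Co, giving 25% + 47% = 72%.
By sibling attribution (R1), Emil Dlamini is treated as owning Tobias Dlamini's 22% interest in Talon Industries Corp.
Chain via Pinebrook Logistics SA → Summit Manufacturing Inc. (R3): 61% × 45% × 12% = 3.294% of Talon Industries Corp.
Chain via Halcyon Energy Co. → Northgate Foods Inc. (R3): 72% × 38% × 15% = 4.104% of Talon Industries Corp.
Chain via Quarry Realty LP → Beacon Services GmbH (R3): 62% × 13% × 28% = 2.2568% of Talon Industries Corp.
Direct interest in Talon Industries Corp: 22%.
Aggregating (R2): 3.294% + 4.104% + 2.2568% + 22% = 31.6548%.
31.6548% exceeds the 25% threshold by 6.6548 percentage points.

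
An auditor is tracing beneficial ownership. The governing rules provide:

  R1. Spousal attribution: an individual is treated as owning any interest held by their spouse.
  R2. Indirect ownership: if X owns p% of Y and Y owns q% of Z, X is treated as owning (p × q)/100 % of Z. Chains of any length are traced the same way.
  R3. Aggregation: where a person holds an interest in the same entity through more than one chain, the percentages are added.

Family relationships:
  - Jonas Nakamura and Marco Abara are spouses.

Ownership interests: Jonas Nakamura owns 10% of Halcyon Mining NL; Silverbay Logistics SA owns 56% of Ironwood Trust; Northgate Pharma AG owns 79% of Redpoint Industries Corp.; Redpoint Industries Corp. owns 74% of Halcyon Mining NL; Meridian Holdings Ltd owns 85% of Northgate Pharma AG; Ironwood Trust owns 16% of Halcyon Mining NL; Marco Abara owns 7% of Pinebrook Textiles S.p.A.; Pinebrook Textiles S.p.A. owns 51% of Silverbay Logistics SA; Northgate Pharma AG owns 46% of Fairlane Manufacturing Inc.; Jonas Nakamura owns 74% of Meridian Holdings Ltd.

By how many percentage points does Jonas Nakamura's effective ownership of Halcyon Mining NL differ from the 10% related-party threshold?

By spousal attribution (R1), Jonas Nakamura is treated as owning Marco Abara's 7% interest in Pinebrook Textiles S.p.A.
Chain via Meridian Holdings Ltd → Northgate Pharma AG → Redpoint Industries Corp. (R2): 74% × 85% × 79% × 74% = 36.77134% of Halcyon Mining NL.
Direct interest in Halcyon Mining NL: 10%.
Chain via Pinebrook Textiles S.p.A. → Silverbay Logistics SA → Ironwood Trust (R2): 7% × 51% × 56% × 16% = 0.319872% of Halcyon Mining NL.
Aggregating (R3): 36.77134% + 10% + 0.319872% = 47.091212%.
47.091212% exceeds the 10% threshold by 37.091212 percentage points.

37.091212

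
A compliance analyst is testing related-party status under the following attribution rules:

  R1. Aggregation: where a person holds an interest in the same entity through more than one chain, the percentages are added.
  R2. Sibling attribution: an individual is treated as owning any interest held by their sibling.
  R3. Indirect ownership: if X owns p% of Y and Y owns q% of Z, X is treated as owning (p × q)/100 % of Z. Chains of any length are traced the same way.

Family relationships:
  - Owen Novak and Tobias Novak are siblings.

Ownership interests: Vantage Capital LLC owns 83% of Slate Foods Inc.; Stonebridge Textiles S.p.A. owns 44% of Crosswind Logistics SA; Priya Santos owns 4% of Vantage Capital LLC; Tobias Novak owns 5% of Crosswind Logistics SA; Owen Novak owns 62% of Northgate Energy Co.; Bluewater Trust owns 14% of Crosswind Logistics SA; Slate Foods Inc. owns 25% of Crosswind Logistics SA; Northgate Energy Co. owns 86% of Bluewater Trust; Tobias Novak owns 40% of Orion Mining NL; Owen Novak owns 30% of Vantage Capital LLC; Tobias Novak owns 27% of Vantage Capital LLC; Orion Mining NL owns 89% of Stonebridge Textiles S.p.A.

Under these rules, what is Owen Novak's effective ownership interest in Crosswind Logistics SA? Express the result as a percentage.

39.9563%

By sibling attribution (R2), Owen Novak is treated as also owning Tobias Novak's interest in Vantage Capital LLC, giving 30% + 27% = 57%.
By sibling attribution (R2), Owen Novak is treated as owning Tobias Novak's 40% interest in Orion Mining NL.
By sibling attribution (R2), Owen Novak is treated as owning Tobias Novak's 5% interest in Crosswind Logistics SA.
Chain via Northgate Energy Co. → Bluewater Trust (R3): 62% × 86% × 14% = 7.4648% of Crosswind Logistics SA.
Chain via Vantage Capital LLC → Slate Foods Inc. (R3): 57% × 83% × 25% = 11.8275% of Crosswind Logistics SA.
Chain via Orion Mining NL → Stonebridge Textiles S.p.A. (R3): 40% × 89% × 44% = 15.664% of Crosswind Logistics SA.
Direct interest in Crosswind Logistics SA: 5%.
Aggregating (R1): 7.4648% + 11.8275% + 15.664% + 5% = 39.9563%.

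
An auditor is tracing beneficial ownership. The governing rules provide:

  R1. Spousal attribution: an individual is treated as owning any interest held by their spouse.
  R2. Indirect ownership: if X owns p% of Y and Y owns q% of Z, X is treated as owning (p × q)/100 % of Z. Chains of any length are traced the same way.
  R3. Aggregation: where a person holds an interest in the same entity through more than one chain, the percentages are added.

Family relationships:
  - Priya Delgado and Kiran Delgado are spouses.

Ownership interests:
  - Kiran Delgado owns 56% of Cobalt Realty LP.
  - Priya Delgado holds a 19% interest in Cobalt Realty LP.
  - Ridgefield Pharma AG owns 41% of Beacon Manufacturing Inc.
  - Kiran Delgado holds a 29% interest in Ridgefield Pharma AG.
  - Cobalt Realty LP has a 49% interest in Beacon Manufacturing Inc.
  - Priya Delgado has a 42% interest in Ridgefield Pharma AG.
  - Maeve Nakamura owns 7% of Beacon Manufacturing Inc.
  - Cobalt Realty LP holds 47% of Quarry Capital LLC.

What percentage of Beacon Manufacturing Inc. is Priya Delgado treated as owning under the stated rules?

By spousal attribution (R1), Priya Delgado is treated as also owning Kiran Delgado's interest in Cobalt Realty LP, giving 19% + 56% = 75%.
By spousal attribution (R1), Priya Delgado is treated as also owning Kiran Delgado's interest in Ridgefield Pharma AG, giving 42% + 29% = 71%.
Chain via Cobalt Realty LP (R2): 75% × 49% = 36.75% of Beacon Manufacturing Inc.
Chain via Ridgefield Pharma AG (R2): 71% × 41% = 29.11% of Beacon Manufacturing Inc.
Aggregating (R3): 36.75% + 29.11% = 65.86%.

65.86%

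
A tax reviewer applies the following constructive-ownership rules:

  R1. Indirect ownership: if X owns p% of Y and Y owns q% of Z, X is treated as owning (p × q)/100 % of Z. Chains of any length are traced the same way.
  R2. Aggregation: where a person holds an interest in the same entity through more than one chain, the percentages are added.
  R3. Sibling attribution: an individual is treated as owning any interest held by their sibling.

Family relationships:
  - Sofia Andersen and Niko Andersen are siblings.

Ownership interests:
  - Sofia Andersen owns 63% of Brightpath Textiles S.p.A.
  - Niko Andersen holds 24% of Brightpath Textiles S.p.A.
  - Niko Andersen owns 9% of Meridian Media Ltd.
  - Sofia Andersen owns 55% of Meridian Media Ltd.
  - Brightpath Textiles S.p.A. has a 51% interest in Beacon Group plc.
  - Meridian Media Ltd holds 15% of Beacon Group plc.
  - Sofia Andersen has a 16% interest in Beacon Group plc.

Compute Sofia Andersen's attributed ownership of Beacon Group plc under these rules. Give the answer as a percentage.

69.97%

By sibling attribution (R3), Sofia Andersen is treated as also owning Niko Andersen's interest in Meridian Media Ltd, giving 55% + 9% = 64%.
By sibling attribution (R3), Sofia Andersen is treated as also owning Niko Andersen's interest in Brightpath Textiles S.p.A, giving 63% + 24% = 87%.
Chain via Meridian Media Ltd (R1): 64% × 15% = 9.6% of Beacon Group plc.
Chain via Brightpath Textiles S.p.A. (R1): 87% × 51% = 44.37% of Beacon Group plc.
Direct interest in Beacon Group plc: 16%.
Aggregating (R2): 9.6% + 44.37% + 16% = 69.97%.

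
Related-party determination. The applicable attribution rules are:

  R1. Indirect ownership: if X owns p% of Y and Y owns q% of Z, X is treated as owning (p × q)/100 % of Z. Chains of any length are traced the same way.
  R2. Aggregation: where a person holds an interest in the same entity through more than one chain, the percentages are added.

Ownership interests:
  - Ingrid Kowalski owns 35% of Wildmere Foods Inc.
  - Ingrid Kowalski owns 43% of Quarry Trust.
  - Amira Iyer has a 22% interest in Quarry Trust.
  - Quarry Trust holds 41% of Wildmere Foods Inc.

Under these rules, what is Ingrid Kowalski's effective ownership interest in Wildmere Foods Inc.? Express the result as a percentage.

52.63%

Chain via Quarry Trust (R1): 43% × 41% = 17.63% of Wildmere Foods Inc.
Direct interest in Wildmere Foods Inc: 35%.
Aggregating (R2): 17.63% + 35% = 52.63%.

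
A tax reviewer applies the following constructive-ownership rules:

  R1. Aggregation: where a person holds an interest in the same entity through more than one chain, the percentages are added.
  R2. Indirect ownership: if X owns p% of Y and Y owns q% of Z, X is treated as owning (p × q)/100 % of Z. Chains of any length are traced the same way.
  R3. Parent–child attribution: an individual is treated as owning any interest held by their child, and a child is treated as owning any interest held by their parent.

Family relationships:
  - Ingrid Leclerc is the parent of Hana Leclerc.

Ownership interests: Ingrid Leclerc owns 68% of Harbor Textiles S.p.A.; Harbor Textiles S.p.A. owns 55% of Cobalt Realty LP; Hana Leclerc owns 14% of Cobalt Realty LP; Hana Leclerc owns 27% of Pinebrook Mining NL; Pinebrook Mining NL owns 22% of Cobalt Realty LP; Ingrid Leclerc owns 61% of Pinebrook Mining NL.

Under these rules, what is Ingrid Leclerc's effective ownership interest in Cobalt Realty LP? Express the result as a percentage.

By parent–child attribution (R3), Ingrid Leclerc is treated as also owning Hana Leclerc's interest in Pinebrook Mining NL, giving 61% + 27% = 88%.
By parent–child attribution (R3), Ingrid Leclerc is treated as owning Hana Leclerc's 14% interest in Cobalt Realty LP.
Chain via Harbor Textiles S.p.A. (R2): 68% × 55% = 37.4% of Cobalt Realty LP.
Chain via Pinebrook Mining NL (R2): 88% × 22% = 19.36% of Cobalt Realty LP.
Direct interest in Cobalt Realty LP: 14%.
Aggregating (R1): 37.4% + 19.36% + 14% = 70.76%.

70.76%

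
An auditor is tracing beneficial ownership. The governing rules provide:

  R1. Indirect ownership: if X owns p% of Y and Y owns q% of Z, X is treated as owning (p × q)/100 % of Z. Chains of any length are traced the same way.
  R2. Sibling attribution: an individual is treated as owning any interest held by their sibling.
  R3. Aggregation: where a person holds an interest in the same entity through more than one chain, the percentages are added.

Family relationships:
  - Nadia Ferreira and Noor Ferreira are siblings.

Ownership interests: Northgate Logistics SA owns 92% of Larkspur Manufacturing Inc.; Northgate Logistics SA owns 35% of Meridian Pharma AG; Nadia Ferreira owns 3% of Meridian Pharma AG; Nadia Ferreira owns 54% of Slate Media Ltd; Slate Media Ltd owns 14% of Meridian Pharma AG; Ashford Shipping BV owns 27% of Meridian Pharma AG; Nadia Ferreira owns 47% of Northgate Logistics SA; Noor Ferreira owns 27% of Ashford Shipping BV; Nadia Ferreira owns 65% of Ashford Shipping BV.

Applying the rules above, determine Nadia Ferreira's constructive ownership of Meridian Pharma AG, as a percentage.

51.85%

By sibling attribution (R2), Nadia Ferreira is treated as also owning Noor Ferreira's interest in Ashford Shipping BV, giving 65% + 27% = 92%.
Chain via Northgate Logistics SA (R1): 47% × 35% = 16.45% of Meridian Pharma AG.
Chain via Ashford Shipping BV (R1): 92% × 27% = 24.84% of Meridian Pharma AG.
Chain via Slate Media Ltd (R1): 54% × 14% = 7.56% of Meridian Pharma AG.
Direct interest in Meridian Pharma AG: 3%.
Aggregating (R3): 16.45% + 24.84% + 7.56% + 3% = 51.85%.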